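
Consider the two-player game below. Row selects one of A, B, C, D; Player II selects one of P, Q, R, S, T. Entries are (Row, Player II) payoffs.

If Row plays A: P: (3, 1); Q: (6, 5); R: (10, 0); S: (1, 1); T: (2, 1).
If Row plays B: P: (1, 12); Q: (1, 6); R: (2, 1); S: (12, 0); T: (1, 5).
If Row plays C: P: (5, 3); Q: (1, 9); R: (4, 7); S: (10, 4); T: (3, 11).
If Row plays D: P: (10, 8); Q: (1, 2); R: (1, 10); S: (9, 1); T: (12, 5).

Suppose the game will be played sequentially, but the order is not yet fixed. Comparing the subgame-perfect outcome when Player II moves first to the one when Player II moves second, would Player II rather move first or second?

first

If Row leads: Player II's best replies are A→Q, B→P, C→T, D→R; Row's induced payoffs 6, 1, 3, 1; outcome (A, Q), payoffs (6, 5).
If Player II leads: Row's best replies are P→D, Q→A, R→A, S→B, T→D; Player II's induced payoffs 8, 5, 0, 0, 5; outcome (D, P), payoffs (10, 8).
Player II gets 8 moving first and 5 moving second, so Player II prefers to move first.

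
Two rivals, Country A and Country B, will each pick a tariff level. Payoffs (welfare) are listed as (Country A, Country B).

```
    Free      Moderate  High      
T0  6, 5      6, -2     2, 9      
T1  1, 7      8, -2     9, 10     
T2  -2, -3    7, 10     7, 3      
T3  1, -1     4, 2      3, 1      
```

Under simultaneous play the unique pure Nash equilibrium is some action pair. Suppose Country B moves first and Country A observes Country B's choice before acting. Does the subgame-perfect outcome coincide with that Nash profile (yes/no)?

yes

Country A best-responds to each possible Country B move:
- Free → Country A plays T0 (best of 6, 1, -2, 1); Country B gets 5.
- Moderate → Country A plays T1 (best of 6, 8, 7, 4); Country B gets -2.
- High → Country A plays T1 (best of 2, 9, 7, 3); Country B gets 10.
Among 5, -2, 10, the best is 10 at High. Subgame-perfect outcome: (T1, High) with payoffs (9, 10).
For the simultaneous game, intersect best replies.
Country A's best replies: Free→T0; Moderate→T1; High→T1.
Country B's best replies: T0→High; T1→High; T2→Moderate; T3→Moderate.
The unique mutual best reply is (T1, High), giving (9, 10).
Sequential outcome (T1, High) coincides with the Nash profile (T1, High).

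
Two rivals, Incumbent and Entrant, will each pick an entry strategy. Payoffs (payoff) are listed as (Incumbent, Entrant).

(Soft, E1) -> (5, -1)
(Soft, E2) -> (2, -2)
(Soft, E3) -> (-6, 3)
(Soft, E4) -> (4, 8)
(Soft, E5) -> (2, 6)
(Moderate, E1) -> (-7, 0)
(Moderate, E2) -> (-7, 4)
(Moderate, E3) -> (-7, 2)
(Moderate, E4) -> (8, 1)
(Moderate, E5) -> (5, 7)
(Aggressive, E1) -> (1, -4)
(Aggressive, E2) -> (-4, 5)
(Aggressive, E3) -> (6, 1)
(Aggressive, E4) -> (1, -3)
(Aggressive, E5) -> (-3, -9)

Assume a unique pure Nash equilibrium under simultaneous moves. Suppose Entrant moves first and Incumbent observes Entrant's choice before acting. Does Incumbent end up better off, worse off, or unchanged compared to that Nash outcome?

Incumbent best-responds to each possible Entrant move:
- E1: BR = Soft, leader payoff -1.
- E2: BR = Soft, leader payoff -2.
- E3: BR = Aggressive, leader payoff 1.
- E4: BR = Moderate, leader payoff 1.
- E5: BR = Moderate, leader payoff 7.
Maximizing over -1, -2, 1, 1, 7, Entrant chooses E5. Subgame-perfect outcome: (Moderate, E5) with payoffs (5, 7).
Under simultaneous play:
Incumbent's best replies: E1→Soft; E2→Soft; E3→Aggressive; E4→Moderate; E5→Moderate.
Entrant's best replies: Soft→E4; Moderate→E5; Aggressive→E2.
The unique mutual best reply is (Moderate, E5), giving (5, 7).
Incumbent earns 5 sequentially versus 5 at the Nash outcome: unchanged.

unchanged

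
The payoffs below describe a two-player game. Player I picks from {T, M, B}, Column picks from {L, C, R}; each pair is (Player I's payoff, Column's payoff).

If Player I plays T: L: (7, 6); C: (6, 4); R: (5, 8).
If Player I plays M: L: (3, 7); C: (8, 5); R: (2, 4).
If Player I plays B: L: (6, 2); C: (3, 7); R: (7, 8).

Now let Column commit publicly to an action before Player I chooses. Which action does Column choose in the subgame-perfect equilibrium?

R

Backward induction with Column moving first.
- L → Player I plays T (best of 7, 3, 6); Column gets 6.
- C → Player I plays M (best of 6, 8, 3); Column gets 5.
- R → Player I plays B (best of 5, 2, 7); Column gets 8.
Among 6, 5, 8, the best is 8 at R. Subgame-perfect outcome: (B, R) with payoffs (7, 8).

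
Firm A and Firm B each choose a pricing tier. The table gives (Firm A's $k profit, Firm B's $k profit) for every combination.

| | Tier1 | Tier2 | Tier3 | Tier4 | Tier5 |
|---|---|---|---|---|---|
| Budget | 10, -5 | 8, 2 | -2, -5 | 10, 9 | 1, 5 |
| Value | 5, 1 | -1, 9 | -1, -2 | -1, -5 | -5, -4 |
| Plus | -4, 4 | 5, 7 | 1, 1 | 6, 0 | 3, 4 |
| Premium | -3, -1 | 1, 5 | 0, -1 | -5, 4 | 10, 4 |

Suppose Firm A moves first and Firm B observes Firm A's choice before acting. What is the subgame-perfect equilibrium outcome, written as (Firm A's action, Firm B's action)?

Firm B best-responds to each possible Firm A move:
- Budget: Firm B compares -5, 2, -5, 9, 5 and picks Tier4; Firm A would get 10.
- Value: Firm B compares 1, 9, -2, -5, -4 and picks Tier2; Firm A would get -1.
- Plus: Firm B compares 4, 7, 1, 0, 4 and picks Tier2; Firm A would get 5.
- Premium: Firm B compares -1, 5, -1, 4, 4 and picks Tier2; Firm A would get 1.
Among 10, -1, 5, 1, the best is 10 at Budget. Subgame-perfect outcome: (Budget, Tier4) with payoffs (10, 9).

(Budget, Tier4)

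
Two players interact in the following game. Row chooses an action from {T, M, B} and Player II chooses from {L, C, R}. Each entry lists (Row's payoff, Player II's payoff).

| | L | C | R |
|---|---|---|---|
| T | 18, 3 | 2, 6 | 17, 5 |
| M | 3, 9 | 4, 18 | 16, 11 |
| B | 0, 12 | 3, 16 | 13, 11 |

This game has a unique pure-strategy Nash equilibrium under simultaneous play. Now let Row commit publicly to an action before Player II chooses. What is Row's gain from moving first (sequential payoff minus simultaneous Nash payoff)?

0

Backward induction with Row moving first.
- T → Player II plays C (best of 3, 6, 5); Row gets 2.
- M → Player II plays C (best of 9, 18, 11); Row gets 4.
- B → Player II plays C (best of 12, 16, 11); Row gets 3.
Among 2, 4, 3, the best is 4 at M. Subgame-perfect outcome: (M, C) with payoffs (4, 18).
Now find the simultaneous Nash equilibrium.
Row's best replies: L→T; C→M; R→T.
Player II's best replies: T→C; M→C; B→C.
The unique mutual best reply is (M, C), giving (4, 18).
Row's commitment gain: 4 − 4 = 0.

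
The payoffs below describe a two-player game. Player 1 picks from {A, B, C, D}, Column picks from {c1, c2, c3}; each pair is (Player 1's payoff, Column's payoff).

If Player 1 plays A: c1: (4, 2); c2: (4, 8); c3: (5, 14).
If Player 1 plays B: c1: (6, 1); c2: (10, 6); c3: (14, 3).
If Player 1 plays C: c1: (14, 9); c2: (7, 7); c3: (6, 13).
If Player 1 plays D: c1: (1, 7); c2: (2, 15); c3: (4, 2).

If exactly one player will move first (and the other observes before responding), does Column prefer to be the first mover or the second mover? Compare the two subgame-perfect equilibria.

If Player 1 leads: Column's best replies are A→c3, B→c2, C→c3, D→c2; Player 1's induced payoffs 5, 10, 6, 2; outcome (B, c2), payoffs (10, 6).
If Column leads: Player 1's best replies are c1→C, c2→B, c3→B; Column's induced payoffs 9, 6, 3; outcome (C, c1), payoffs (14, 9).
Column gets 9 moving first and 6 moving second, so Column prefers to move first.

first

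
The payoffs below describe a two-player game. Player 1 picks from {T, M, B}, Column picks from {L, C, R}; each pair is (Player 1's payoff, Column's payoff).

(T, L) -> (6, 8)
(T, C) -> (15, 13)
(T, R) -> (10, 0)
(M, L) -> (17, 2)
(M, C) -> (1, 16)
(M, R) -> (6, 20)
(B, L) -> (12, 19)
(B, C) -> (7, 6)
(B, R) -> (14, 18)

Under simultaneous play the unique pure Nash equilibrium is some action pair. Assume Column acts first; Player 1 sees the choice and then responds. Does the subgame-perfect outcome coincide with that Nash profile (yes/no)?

Work backward from Player 1's decision.
- L: BR = M, leader payoff 2.
- C: BR = T, leader payoff 13.
- R: BR = B, leader payoff 18.
Maximizing over 2, 13, 18, Column chooses R. Subgame-perfect outcome: (B, R) with payoffs (14, 18).
For the simultaneous game, intersect best replies.
Player 1's best replies: L→M; C→T; R→B.
Column's best replies: T→C; M→R; B→L.
Only (T, C) has each player best-responding; Nash payoffs (15, 13).
Sequential outcome (B, R) differs from the Nash profile (T, C).

no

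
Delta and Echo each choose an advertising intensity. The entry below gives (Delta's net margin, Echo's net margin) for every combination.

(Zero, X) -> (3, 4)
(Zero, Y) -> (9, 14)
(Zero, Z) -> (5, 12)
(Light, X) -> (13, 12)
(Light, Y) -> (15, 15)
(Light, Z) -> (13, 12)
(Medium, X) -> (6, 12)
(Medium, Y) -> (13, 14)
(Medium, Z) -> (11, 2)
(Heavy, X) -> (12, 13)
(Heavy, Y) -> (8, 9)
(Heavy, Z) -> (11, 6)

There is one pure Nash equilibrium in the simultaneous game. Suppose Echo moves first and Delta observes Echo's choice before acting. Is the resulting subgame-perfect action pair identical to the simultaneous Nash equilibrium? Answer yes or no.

yes

Backward induction with Echo moving first.
- X: Delta compares 3, 13, 6, 12 and picks Light; Echo would get 12.
- Y: Delta compares 9, 15, 13, 8 and picks Light; Echo would get 15.
- Z: Delta compares 5, 13, 11, 11 and picks Light; Echo would get 12.
Among 12, 15, 12, the best is 15 at Y. Subgame-perfect outcome: (Light, Y) with payoffs (15, 15).
Under simultaneous play:
Delta's best replies: X→Light; Y→Light; Z→Light.
Echo's best replies: Zero→Y; Light→Y; Medium→Y; Heavy→X.
Only (Light, Y) has each player best-responding; Nash payoffs (15, 15).
Sequential outcome (Light, Y) coincides with the Nash profile (Light, Y).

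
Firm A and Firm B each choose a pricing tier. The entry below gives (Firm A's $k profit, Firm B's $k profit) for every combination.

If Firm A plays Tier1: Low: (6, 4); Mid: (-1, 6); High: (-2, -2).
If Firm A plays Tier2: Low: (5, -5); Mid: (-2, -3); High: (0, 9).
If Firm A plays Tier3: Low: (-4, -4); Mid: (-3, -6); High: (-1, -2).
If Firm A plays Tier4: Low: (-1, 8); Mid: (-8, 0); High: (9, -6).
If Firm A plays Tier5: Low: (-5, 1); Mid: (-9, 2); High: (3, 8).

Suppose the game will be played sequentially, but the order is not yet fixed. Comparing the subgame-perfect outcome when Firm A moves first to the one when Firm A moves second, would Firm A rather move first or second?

first

If Firm A leads: Firm B's best replies are Tier1→Mid, Tier2→High, Tier3→High, Tier4→Low, Tier5→High; Firm A's induced payoffs -1, 0, -1, -1, 3; outcome (Tier5, High), payoffs (3, 8).
If Firm B leads: Firm A's best replies are Low→Tier1, Mid→Tier1, High→Tier4; Firm B's induced payoffs 4, 6, -6; outcome (Tier1, Mid), payoffs (-1, 6).
Firm A gets 3 moving first and -1 moving second, so Firm A prefers to move first.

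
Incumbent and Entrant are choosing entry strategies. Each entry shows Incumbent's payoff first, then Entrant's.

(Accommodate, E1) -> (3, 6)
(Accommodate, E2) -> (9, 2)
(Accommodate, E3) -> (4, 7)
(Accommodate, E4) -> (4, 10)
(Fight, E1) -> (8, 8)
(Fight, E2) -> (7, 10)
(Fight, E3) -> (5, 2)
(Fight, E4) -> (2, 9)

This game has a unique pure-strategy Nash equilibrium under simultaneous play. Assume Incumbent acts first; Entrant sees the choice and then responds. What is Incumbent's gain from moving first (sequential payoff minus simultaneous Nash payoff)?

3

Work backward from Entrant's decision.
- Accommodate: BR = E4, leader payoff 4.
- Fight: BR = E2, leader payoff 7.
Among 4, 7, the best is 7 at Fight. Subgame-perfect outcome: (Fight, E2) with payoffs (7, 10).
Now find the simultaneous Nash equilibrium.
Incumbent's best replies: E1→Fight; E2→Accommodate; E3→Fight; E4→Accommodate.
Entrant's best replies: Accommodate→E4; Fight→E2.
Only (Accommodate, E4) has each player best-responding; Nash payoffs (4, 10).
Incumbent's commitment gain: 7 − 4 = 3.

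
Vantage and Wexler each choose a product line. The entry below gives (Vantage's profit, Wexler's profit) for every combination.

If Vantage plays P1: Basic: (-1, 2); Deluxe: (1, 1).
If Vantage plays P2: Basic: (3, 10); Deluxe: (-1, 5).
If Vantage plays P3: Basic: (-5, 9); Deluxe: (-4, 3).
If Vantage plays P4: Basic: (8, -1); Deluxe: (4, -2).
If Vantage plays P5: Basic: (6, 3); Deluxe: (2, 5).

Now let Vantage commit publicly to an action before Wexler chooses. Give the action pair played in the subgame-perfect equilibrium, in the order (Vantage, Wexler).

Solve by backward induction (Vantage leads).
- P1 → Wexler plays Basic (best of 2, 1); Vantage gets -1.
- P2 → Wexler plays Basic (best of 10, 5); Vantage gets 3.
- P3 → Wexler plays Basic (best of 9, 3); Vantage gets -5.
- P4 → Wexler plays Basic (best of -1, -2); Vantage gets 8.
- P5 → Wexler plays Deluxe (best of 3, 5); Vantage gets 2.
Vantage's induced payoffs are -1, 3, -5, 8, 2, so Vantage commits to P4. Subgame-perfect outcome: (P4, Basic) with payoffs (8, -1).

(P4, Basic)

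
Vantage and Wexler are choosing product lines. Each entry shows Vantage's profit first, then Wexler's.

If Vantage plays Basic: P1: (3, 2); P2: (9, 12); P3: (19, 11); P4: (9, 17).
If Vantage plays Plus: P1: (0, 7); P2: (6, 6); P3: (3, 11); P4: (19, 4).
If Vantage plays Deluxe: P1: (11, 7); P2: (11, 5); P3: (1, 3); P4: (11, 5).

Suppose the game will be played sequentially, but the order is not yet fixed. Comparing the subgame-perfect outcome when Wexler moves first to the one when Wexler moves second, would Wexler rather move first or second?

If Vantage leads: Wexler's best replies are Basic→P4, Plus→P3, Deluxe→P1; Vantage's induced payoffs 9, 3, 11; outcome (Deluxe, P1), payoffs (11, 7).
If Wexler leads: Vantage's best replies are P1→Deluxe, P2→Deluxe, P3→Basic, P4→Plus; Wexler's induced payoffs 7, 5, 11, 4; outcome (Basic, P3), payoffs (19, 11).
Wexler gets 11 moving first and 7 moving second, so Wexler prefers to move first.

first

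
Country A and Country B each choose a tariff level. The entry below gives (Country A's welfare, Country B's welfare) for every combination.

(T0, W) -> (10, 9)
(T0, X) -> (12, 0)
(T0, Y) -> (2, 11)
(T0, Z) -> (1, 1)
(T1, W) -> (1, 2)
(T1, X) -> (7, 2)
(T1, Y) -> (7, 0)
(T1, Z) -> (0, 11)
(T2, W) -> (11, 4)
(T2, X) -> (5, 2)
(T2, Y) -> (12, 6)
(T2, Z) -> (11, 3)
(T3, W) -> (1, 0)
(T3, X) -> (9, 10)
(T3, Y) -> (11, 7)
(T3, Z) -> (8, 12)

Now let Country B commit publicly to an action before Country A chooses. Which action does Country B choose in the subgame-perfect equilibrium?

Y

Solve by backward induction (Country B leads).
- W → Country A plays T2 (best of 10, 1, 11, 1); Country B gets 4.
- X → Country A plays T0 (best of 12, 7, 5, 9); Country B gets 0.
- Y → Country A plays T2 (best of 2, 7, 12, 11); Country B gets 6.
- Z → Country A plays T2 (best of 1, 0, 11, 8); Country B gets 3.
Among 4, 0, 6, 3, the best is 6 at Y. Subgame-perfect outcome: (T2, Y) with payoffs (12, 6).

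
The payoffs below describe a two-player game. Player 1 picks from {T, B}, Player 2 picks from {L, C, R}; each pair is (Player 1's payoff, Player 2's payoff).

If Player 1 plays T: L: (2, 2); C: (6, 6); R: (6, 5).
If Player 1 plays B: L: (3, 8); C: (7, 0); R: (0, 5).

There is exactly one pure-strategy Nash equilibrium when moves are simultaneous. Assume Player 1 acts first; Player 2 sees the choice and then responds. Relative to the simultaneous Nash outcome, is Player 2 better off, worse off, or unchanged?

worse off

Backward induction with Player 1 moving first.
- T: BR = C, leader payoff 6.
- B: BR = L, leader payoff 3.
Player 1's induced payoffs are 6, 3, so Player 1 commits to T. Subgame-perfect outcome: (T, C) with payoffs (6, 6).
Under simultaneous play:
Player 1's best replies: L→B; C→B; R→T.
Player 2's best replies: T→C; B→L.
Only (B, L) has each player best-responding; Nash payoffs (3, 8).
Player 2 earns 6 sequentially versus 8 at the Nash outcome: worse off.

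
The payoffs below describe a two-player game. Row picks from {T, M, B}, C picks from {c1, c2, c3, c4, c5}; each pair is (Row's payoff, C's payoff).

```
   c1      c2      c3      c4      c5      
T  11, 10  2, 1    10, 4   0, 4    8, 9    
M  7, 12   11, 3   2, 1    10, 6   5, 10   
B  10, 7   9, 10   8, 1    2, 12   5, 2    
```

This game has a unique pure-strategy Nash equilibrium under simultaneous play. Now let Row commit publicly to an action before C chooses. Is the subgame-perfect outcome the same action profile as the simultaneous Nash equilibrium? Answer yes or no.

yes

Solve by backward induction (Row leads).
- T: C compares 10, 1, 4, 4, 9 and picks c1; Row would get 11.
- M: C compares 12, 3, 1, 6, 10 and picks c1; Row would get 7.
- B: C compares 7, 10, 1, 12, 2 and picks c4; Row would get 2.
Maximizing over 11, 7, 2, Row chooses T. Subgame-perfect outcome: (T, c1) with payoffs (11, 10).
Now find the simultaneous Nash equilibrium.
Row's best replies: c1→T; c2→M; c3→T; c4→M; c5→T.
C's best replies: T→c1; M→c1; B→c4.
The unique mutual best reply is (T, c1), giving (11, 10).
Sequential outcome (T, c1) coincides with the Nash profile (T, c1).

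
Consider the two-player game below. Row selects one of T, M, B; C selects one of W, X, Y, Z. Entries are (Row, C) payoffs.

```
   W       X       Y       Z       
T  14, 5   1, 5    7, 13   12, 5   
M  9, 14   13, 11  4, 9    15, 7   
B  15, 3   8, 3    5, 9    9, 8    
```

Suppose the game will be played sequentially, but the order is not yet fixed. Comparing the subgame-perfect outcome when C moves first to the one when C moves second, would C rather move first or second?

second

If Row leads: C's best replies are T→Y, M→W, B→Y; Row's induced payoffs 7, 9, 5; outcome (M, W), payoffs (9, 14).
If C leads: Row's best replies are W→B, X→M, Y→T, Z→M; C's induced payoffs 3, 11, 13, 7; outcome (T, Y), payoffs (7, 13).
C gets 13 moving first and 14 moving second, so C prefers to move second.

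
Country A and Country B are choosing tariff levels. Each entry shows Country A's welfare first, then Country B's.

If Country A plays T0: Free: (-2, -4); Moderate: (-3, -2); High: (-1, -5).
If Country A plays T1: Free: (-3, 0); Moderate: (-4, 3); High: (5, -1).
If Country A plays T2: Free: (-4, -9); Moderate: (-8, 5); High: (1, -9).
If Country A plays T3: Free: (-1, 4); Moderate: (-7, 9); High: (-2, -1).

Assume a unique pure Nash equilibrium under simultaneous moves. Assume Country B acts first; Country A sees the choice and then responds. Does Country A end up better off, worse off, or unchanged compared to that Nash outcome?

better off

Work backward from Country A's decision.
- Free: BR = T3, leader payoff 4.
- Moderate: BR = T0, leader payoff -2.
- High: BR = T1, leader payoff -1.
Country B's induced payoffs are 4, -2, -1, so Country B commits to Free. Subgame-perfect outcome: (T3, Free) with payoffs (-1, 4).
For the simultaneous game, intersect best replies.
Country A's best replies: Free→T3; Moderate→T0; High→T1.
Country B's best replies: T0→Moderate; T1→Moderate; T2→Moderate; T3→Moderate.
Only (T0, Moderate) has each player best-responding; Nash payoffs (-3, -2).
Country A earns -1 sequentially versus -3 at the Nash outcome: better off.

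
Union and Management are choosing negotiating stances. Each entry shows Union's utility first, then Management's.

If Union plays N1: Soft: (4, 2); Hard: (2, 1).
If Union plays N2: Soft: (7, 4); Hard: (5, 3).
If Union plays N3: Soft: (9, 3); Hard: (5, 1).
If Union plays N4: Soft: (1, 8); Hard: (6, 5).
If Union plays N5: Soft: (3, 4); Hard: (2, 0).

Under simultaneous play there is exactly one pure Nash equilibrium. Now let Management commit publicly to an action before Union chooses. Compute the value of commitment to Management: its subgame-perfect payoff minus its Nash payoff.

2

Solve by backward induction (Management leads).
- Soft → Union plays N3 (best of 4, 7, 9, 1, 3); Management gets 3.
- Hard → Union plays N4 (best of 2, 5, 5, 6, 2); Management gets 5.
Maximizing over 3, 5, Management chooses Hard. Subgame-perfect outcome: (N4, Hard) with payoffs (6, 5).
For the simultaneous game, intersect best replies.
Union's best replies: Soft→N3; Hard→N4.
Management's best replies: N1→Soft; N2→Soft; N3→Soft; N4→Soft; N5→Soft.
Only (N3, Soft) has each player best-responding; Nash payoffs (9, 3).
Management's commitment gain: 5 − 3 = 2.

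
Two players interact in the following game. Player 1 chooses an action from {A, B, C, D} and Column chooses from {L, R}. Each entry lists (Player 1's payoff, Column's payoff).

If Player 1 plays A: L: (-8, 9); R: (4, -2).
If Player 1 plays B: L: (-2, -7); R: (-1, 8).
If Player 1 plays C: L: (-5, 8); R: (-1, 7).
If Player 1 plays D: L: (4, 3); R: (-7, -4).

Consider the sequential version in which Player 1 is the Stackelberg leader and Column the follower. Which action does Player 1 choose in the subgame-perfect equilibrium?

Column best-responds to each possible Player 1 move:
- A: BR = L, leader payoff -8.
- B: BR = R, leader payoff -1.
- C: BR = L, leader payoff -5.
- D: BR = L, leader payoff 4.
Player 1's induced payoffs are -8, -1, -5, 4, so Player 1 commits to D. Subgame-perfect outcome: (D, L) with payoffs (4, 3).

D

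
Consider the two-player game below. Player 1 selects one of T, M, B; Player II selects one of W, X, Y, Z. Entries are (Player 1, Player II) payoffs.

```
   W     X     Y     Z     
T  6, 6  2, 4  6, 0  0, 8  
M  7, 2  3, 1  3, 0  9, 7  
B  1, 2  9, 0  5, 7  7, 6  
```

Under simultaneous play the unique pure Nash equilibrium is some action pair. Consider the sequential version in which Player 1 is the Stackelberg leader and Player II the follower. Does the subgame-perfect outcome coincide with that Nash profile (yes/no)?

yes

Backward induction with Player 1 moving first.
- T: Player II compares 6, 4, 0, 8 and picks Z; Player 1 would get 0.
- M: Player II compares 2, 1, 0, 7 and picks Z; Player 1 would get 9.
- B: Player II compares 2, 0, 7, 6 and picks Y; Player 1 would get 5.
Player 1's induced payoffs are 0, 9, 5, so Player 1 commits to M. Subgame-perfect outcome: (M, Z) with payoffs (9, 7).
Under simultaneous play:
Player 1's best replies: W→M; X→B; Y→T; Z→M.
Player II's best replies: T→Z; M→Z; B→Y.
Only (M, Z) has each player best-responding; Nash payoffs (9, 7).
Sequential outcome (M, Z) coincides with the Nash profile (M, Z).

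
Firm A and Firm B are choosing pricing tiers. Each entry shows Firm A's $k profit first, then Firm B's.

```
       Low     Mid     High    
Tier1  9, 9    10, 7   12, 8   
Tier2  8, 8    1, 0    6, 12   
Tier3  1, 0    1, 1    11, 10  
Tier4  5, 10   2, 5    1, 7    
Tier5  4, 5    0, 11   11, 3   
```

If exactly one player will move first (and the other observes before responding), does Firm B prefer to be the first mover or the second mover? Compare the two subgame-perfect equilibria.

second

If Firm A leads: Firm B's best replies are Tier1→Low, Tier2→High, Tier3→High, Tier4→Low, Tier5→Mid; Firm A's induced payoffs 9, 6, 11, 5, 0; outcome (Tier3, High), payoffs (11, 10).
If Firm B leads: Firm A's best replies are Low→Tier1, Mid→Tier1, High→Tier1; Firm B's induced payoffs 9, 7, 8; outcome (Tier1, Low), payoffs (9, 9).
Firm B gets 9 moving first and 10 moving second, so Firm B prefers to move second.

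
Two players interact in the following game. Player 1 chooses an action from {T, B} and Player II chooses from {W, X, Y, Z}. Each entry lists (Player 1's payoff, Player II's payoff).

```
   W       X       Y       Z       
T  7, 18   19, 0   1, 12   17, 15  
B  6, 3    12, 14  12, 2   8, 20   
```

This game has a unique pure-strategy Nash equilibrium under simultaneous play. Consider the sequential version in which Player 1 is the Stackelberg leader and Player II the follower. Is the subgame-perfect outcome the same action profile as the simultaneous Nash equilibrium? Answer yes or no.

no

Player II best-responds to each possible Player 1 move:
- T → Player II plays W (best of 18, 0, 12, 15); Player 1 gets 7.
- B → Player II plays Z (best of 3, 14, 2, 20); Player 1 gets 8.
Among 7, 8, the best is 8 at B. Subgame-perfect outcome: (B, Z) with payoffs (8, 20).
For the simultaneous game, intersect best replies.
Player 1's best replies: W→T; X→T; Y→B; Z→T.
Player II's best replies: T→W; B→Z.
Only (T, W) has each player best-responding; Nash payoffs (7, 18).
Sequential outcome (B, Z) differs from the Nash profile (T, W).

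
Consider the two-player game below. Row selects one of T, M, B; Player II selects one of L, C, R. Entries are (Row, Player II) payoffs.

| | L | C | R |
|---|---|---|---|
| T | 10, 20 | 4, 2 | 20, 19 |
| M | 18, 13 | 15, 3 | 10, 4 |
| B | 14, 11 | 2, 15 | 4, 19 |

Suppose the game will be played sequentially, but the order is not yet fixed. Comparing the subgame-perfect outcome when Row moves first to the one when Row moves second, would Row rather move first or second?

If Row leads: Player II's best replies are T→L, M→L, B→R; Row's induced payoffs 10, 18, 4; outcome (M, L), payoffs (18, 13).
If Player II leads: Row's best replies are L→M, C→M, R→T; Player II's induced payoffs 13, 3, 19; outcome (T, R), payoffs (20, 19).
Row gets 18 moving first and 20 moving second, so Row prefers to move second.

second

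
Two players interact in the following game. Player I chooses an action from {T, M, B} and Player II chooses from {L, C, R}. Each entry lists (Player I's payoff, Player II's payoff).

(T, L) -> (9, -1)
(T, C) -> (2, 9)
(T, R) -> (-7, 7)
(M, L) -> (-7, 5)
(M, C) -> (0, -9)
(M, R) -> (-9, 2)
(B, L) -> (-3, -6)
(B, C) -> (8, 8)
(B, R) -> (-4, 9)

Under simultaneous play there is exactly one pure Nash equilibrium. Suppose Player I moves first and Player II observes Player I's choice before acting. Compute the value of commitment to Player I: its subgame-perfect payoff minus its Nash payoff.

Solve by backward induction (Player I leads).
- T: Player II compares -1, 9, 7 and picks C; Player I would get 2.
- M: Player II compares 5, -9, 2 and picks L; Player I would get -7.
- B: Player II compares -6, 8, 9 and picks R; Player I would get -4.
Maximizing over 2, -7, -4, Player I chooses T. Subgame-perfect outcome: (T, C) with payoffs (2, 9).
For the simultaneous game, intersect best replies.
Player I's best replies: L→T; C→B; R→B.
Player II's best replies: T→C; M→L; B→R.
Only (B, R) has each player best-responding; Nash payoffs (-4, 9).
Player I's commitment gain: 2 − -4 = 6.

6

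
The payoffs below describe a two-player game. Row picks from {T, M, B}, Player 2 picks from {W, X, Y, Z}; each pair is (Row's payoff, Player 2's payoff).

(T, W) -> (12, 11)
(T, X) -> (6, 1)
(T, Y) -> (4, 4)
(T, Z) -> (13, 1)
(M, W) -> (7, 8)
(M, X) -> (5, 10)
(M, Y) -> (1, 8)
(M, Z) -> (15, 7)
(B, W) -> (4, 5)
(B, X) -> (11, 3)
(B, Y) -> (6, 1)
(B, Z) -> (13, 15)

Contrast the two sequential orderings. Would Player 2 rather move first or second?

If Row leads: Player 2's best replies are T→W, M→X, B→Z; Row's induced payoffs 12, 5, 13; outcome (B, Z), payoffs (13, 15).
If Player 2 leads: Row's best replies are W→T, X→B, Y→B, Z→M; Player 2's induced payoffs 11, 3, 1, 7; outcome (T, W), payoffs (12, 11).
Player 2 gets 11 moving first and 15 moving second, so Player 2 prefers to move second.

second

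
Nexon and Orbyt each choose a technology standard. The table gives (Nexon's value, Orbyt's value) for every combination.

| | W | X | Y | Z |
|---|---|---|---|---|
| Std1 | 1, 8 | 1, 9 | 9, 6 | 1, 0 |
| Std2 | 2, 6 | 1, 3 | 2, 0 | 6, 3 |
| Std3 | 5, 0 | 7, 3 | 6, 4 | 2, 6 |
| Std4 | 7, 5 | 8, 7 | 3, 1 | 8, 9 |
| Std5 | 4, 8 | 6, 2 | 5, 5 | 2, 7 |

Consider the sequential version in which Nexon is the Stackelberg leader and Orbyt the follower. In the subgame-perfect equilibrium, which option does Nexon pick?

Backward induction with Nexon moving first.
- Std1 → Orbyt plays X (best of 8, 9, 6, 0); Nexon gets 1.
- Std2 → Orbyt plays W (best of 6, 3, 0, 3); Nexon gets 2.
- Std3 → Orbyt plays Z (best of 0, 3, 4, 6); Nexon gets 2.
- Std4 → Orbyt plays Z (best of 5, 7, 1, 9); Nexon gets 8.
- Std5 → Orbyt plays W (best of 8, 2, 5, 7); Nexon gets 4.
Nexon's induced payoffs are 1, 2, 2, 8, 4, so Nexon commits to Std4. Subgame-perfect outcome: (Std4, Z) with payoffs (8, 9).

Std4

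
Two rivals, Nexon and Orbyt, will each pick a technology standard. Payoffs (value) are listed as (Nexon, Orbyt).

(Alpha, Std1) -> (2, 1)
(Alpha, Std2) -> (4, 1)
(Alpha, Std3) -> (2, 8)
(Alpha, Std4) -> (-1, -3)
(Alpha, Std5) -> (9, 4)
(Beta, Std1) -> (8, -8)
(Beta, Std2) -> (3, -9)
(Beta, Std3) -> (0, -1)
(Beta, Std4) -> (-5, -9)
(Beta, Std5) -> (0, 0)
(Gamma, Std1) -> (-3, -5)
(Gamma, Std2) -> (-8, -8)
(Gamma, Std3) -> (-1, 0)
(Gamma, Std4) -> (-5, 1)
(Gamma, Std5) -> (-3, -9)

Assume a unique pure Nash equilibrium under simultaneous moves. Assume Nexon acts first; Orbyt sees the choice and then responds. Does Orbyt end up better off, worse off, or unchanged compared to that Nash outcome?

unchanged

Solve by backward induction (Nexon leads).
- Alpha → Orbyt plays Std3 (best of 1, 1, 8, -3, 4); Nexon gets 2.
- Beta → Orbyt plays Std5 (best of -8, -9, -1, -9, 0); Nexon gets 0.
- Gamma → Orbyt plays Std4 (best of -5, -8, 0, 1, -9); Nexon gets -5.
Nexon's induced payoffs are 2, 0, -5, so Nexon commits to Alpha. Subgame-perfect outcome: (Alpha, Std3) with payoffs (2, 8).
For the simultaneous game, intersect best replies.
Nexon's best replies: Std1→Beta; Std2→Alpha; Std3→Alpha; Std4→Alpha; Std5→Alpha.
Orbyt's best replies: Alpha→Std3; Beta→Std5; Gamma→Std4.
Only (Alpha, Std3) has each player best-responding; Nash payoffs (2, 8).
Orbyt earns 8 sequentially versus 8 at the Nash outcome: unchanged.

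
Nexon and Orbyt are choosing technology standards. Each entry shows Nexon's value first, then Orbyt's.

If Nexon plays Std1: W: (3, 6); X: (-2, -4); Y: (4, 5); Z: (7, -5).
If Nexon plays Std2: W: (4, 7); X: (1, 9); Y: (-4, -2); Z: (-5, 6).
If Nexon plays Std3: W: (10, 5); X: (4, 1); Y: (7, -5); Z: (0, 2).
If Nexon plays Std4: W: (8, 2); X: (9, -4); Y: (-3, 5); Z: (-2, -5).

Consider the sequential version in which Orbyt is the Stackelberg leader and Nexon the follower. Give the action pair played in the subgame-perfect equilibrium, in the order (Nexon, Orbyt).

(Std3, W)

Backward induction with Orbyt moving first.
- W: Nexon compares 3, 4, 10, 8 and picks Std3; Orbyt would get 5.
- X: Nexon compares -2, 1, 4, 9 and picks Std4; Orbyt would get -4.
- Y: Nexon compares 4, -4, 7, -3 and picks Std3; Orbyt would get -5.
- Z: Nexon compares 7, -5, 0, -2 and picks Std1; Orbyt would get -5.
Among 5, -4, -5, -5, the best is 5 at W. Subgame-perfect outcome: (Std3, W) with payoffs (10, 5).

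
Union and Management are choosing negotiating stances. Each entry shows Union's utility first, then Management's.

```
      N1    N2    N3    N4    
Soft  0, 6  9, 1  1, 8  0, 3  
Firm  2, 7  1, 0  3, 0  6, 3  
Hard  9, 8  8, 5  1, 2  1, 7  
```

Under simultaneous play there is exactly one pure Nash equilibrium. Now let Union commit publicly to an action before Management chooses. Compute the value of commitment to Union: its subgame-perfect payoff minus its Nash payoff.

Work backward from Management's decision.
- Soft: Management compares 6, 1, 8, 3 and picks N3; Union would get 1.
- Firm: Management compares 7, 0, 0, 3 and picks N1; Union would get 2.
- Hard: Management compares 8, 5, 2, 7 and picks N1; Union would get 9.
Union's induced payoffs are 1, 2, 9, so Union commits to Hard. Subgame-perfect outcome: (Hard, N1) with payoffs (9, 8).
Now find the simultaneous Nash equilibrium.
Union's best replies: N1→Hard; N2→Soft; N3→Firm; N4→Firm.
Management's best replies: Soft→N3; Firm→N1; Hard→N1.
Only (Hard, N1) has each player best-responding; Nash payoffs (9, 8).
Union's commitment gain: 9 − 9 = 0.

0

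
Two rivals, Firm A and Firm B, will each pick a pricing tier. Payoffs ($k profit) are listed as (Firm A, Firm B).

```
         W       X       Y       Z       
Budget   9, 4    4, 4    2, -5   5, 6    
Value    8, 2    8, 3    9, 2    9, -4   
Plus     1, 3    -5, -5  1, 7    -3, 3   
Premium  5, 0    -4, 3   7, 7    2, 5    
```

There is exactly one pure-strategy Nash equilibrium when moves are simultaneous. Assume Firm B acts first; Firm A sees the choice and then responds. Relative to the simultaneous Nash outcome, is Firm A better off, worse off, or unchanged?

better off

Firm A best-responds to each possible Firm B move:
- W: Firm A compares 9, 8, 1, 5 and picks Budget; Firm B would get 4.
- X: Firm A compares 4, 8, -5, -4 and picks Value; Firm B would get 3.
- Y: Firm A compares 2, 9, 1, 7 and picks Value; Firm B would get 2.
- Z: Firm A compares 5, 9, -3, 2 and picks Value; Firm B would get -4.
Maximizing over 4, 3, 2, -4, Firm B chooses W. Subgame-perfect outcome: (Budget, W) with payoffs (9, 4).
Now find the simultaneous Nash equilibrium.
Firm A's best replies: W→Budget; X→Value; Y→Value; Z→Value.
Firm B's best replies: Budget→Z; Value→X; Plus→Y; Premium→Y.
The unique mutual best reply is (Value, X), giving (8, 3).
Firm A earns 9 sequentially versus 8 at the Nash outcome: better off.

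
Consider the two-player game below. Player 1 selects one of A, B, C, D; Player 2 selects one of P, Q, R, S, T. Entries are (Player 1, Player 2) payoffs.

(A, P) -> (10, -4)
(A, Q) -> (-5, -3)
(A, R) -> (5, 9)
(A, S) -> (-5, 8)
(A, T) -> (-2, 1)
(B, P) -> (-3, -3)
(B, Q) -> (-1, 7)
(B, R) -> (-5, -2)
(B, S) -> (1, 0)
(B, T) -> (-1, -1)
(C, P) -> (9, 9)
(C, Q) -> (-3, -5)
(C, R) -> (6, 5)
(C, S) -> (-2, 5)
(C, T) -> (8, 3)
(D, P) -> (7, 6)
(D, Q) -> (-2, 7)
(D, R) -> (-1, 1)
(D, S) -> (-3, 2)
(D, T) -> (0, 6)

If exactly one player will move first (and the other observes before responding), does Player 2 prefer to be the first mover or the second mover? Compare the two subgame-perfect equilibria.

second

If Player 1 leads: Player 2's best replies are A→R, B→Q, C→P, D→Q; Player 1's induced payoffs 5, -1, 9, -2; outcome (C, P), payoffs (9, 9).
If Player 2 leads: Player 1's best replies are P→A, Q→B, R→C, S→B, T→C; Player 2's induced payoffs -4, 7, 5, 0, 3; outcome (B, Q), payoffs (-1, 7).
Player 2 gets 7 moving first and 9 moving second, so Player 2 prefers to move second.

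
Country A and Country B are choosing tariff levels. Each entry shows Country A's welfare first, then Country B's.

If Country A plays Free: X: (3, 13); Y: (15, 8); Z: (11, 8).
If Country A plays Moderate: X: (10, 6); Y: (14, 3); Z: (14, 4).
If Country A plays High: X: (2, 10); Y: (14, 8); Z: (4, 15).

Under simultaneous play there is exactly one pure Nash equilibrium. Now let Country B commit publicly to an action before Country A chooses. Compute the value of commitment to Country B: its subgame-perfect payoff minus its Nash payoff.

Country A best-responds to each possible Country B move:
- X: BR = Moderate, leader payoff 6.
- Y: BR = Free, leader payoff 8.
- Z: BR = Moderate, leader payoff 4.
Among 6, 8, 4, the best is 8 at Y. Subgame-perfect outcome: (Free, Y) with payoffs (15, 8).
Now find the simultaneous Nash equilibrium.
Country A's best replies: X→Moderate; Y→Free; Z→Moderate.
Country B's best replies: Free→X; Moderate→X; High→Z.
The unique mutual best reply is (Moderate, X), giving (10, 6).
Country B's commitment gain: 8 − 6 = 2.

2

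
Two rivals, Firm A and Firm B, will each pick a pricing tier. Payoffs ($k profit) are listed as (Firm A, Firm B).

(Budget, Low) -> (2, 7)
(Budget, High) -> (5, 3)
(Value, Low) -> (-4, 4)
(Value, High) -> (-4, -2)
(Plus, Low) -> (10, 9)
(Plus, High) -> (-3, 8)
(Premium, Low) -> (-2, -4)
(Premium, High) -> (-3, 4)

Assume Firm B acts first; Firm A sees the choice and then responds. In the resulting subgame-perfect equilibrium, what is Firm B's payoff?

Firm A best-responds to each possible Firm B move:
- Low → Firm A plays Plus (best of 2, -4, 10, -2); Firm B gets 9.
- High → Firm A plays Budget (best of 5, -4, -3, -3); Firm B gets 3.
Firm B's induced payoffs are 9, 3, so Firm B commits to Low. Subgame-perfect outcome: (Plus, Low) with payoffs (10, 9).

9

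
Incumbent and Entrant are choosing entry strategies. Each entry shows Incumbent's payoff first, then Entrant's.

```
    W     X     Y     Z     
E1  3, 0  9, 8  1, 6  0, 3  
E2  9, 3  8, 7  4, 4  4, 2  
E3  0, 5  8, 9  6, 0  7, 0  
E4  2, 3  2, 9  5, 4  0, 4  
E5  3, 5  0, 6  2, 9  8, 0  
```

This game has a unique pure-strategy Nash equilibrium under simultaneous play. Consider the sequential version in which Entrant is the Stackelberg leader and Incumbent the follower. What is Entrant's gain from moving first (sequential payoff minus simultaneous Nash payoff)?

Work backward from Incumbent's decision.
- W: BR = E2, leader payoff 3.
- X: BR = E1, leader payoff 8.
- Y: BR = E3, leader payoff 0.
- Z: BR = E5, leader payoff 0.
Maximizing over 3, 8, 0, 0, Entrant chooses X. Subgame-perfect outcome: (E1, X) with payoffs (9, 8).
Under simultaneous play:
Incumbent's best replies: W→E2; X→E1; Y→E3; Z→E5.
Entrant's best replies: E1→X; E2→X; E3→X; E4→X; E5→Y.
The unique mutual best reply is (E1, X), giving (9, 8).
Entrant's commitment gain: 8 − 8 = 0.

0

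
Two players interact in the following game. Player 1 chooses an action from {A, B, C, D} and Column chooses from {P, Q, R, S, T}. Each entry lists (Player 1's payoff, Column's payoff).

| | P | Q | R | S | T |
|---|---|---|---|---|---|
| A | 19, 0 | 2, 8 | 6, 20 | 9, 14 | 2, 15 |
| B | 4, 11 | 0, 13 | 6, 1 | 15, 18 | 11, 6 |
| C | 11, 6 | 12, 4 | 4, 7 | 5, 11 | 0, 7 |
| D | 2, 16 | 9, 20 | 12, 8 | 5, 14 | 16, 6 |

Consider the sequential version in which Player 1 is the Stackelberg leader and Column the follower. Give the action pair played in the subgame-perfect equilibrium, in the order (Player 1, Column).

(B, S)

Solve by backward induction (Player 1 leads).
- A: Column compares 0, 8, 20, 14, 15 and picks R; Player 1 would get 6.
- B: Column compares 11, 13, 1, 18, 6 and picks S; Player 1 would get 15.
- C: Column compares 6, 4, 7, 11, 7 and picks S; Player 1 would get 5.
- D: Column compares 16, 20, 8, 14, 6 and picks Q; Player 1 would get 9.
Maximizing over 6, 15, 5, 9, Player 1 chooses B. Subgame-perfect outcome: (B, S) with payoffs (15, 18).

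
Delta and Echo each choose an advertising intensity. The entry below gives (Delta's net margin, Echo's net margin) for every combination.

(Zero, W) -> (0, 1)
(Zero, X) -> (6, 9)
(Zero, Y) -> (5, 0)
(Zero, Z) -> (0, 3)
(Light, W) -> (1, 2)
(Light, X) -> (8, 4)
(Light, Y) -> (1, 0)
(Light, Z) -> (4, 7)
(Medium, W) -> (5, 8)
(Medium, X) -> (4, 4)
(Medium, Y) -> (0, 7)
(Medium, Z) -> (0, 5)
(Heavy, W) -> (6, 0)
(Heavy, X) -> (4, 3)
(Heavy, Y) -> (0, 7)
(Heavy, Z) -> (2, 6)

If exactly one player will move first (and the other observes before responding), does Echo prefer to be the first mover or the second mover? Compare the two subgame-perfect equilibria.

second

If Delta leads: Echo's best replies are Zero→X, Light→Z, Medium→W, Heavy→Y; Delta's induced payoffs 6, 4, 5, 0; outcome (Zero, X), payoffs (6, 9).
If Echo leads: Delta's best replies are W→Heavy, X→Light, Y→Zero, Z→Light; Echo's induced payoffs 0, 4, 0, 7; outcome (Light, Z), payoffs (4, 7).
Echo gets 7 moving first and 9 moving second, so Echo prefers to move second.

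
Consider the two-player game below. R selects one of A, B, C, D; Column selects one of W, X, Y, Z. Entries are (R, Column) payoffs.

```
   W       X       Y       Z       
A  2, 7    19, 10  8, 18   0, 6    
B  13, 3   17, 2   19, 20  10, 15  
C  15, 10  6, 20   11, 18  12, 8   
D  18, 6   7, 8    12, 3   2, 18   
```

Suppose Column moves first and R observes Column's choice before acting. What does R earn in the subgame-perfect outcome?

19

Backward induction with Column moving first.
- W → R plays D (best of 2, 13, 15, 18); Column gets 6.
- X → R plays A (best of 19, 17, 6, 7); Column gets 10.
- Y → R plays B (best of 8, 19, 11, 12); Column gets 20.
- Z → R plays C (best of 0, 10, 12, 2); Column gets 8.
Among 6, 10, 20, 8, the best is 20 at Y. Subgame-perfect outcome: (B, Y) with payoffs (19, 20).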